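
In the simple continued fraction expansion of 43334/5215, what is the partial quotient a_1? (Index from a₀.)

3

43334 = 8·5215 + 1614   →  a_0 = 8
5215 = 3·1614 + 373   →  a_1 = 3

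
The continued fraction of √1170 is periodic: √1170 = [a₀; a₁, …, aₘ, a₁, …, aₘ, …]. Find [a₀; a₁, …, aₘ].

[34; 4, 1, 6, 1, 4, 68]

a₀ = ⌊√1170⌋ = 34.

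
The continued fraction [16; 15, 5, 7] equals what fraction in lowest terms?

Using pₖ = aₖpₖ₋₁ + pₖ₋₂ and qₖ = aₖqₖ₋₁ + qₖ₋₂:
  k=0: a=16, p=16, q=1
  k=1: a=15, p=241, q=15
  k=2: a=5, p=1221, q=76
  k=3: a=7, p=8788, q=547

8788/547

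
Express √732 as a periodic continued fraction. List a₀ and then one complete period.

a₀ = ⌊√732⌋ = 27.

[27; 18, 54]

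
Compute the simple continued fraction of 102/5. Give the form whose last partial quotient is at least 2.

102 = 20·5 + 2
5 = 2·2 + 1
2 = 2·1 + 0  (stop)
So 102/5 = [20; 2, 2].

[20; 2, 2]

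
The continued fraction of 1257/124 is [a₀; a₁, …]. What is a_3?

2

1257 = 10·124 + 17   →  a_0 = 10
124 = 7·17 + 5   →  a_1 = 7
17 = 3·5 + 2   →  a_2 = 3
5 = 2·2 + 1   →  a_3 = 2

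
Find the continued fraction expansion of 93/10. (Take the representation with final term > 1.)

93 = 9×10 + 3
10 = 3×3 + 1
3 = 3×1 + 0  (stop)
So 93/10 = [9; 3, 3].

[9; 3, 3]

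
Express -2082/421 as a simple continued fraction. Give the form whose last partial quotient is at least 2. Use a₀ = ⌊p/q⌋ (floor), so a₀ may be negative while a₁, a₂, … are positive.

[-5; 18, 3, 3, 2]

-2082 = -5×421 + 23
421 = 18×23 + 7
23 = 3×7 + 2
7 = 3×2 + 1
2 = 2×1 + 0  (stop)
So -2082/421 = [-5; 18, 3, 3, 2].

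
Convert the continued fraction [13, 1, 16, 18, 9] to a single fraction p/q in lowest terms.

38757/2780

Fold from the inside: start with 9/1.
  18 + 1/9 = 163/9
  16 + 9/163 = 2617/163
  1 + 163/2617 = 2780/2617
  13 + 2617/2780 = 38757/2780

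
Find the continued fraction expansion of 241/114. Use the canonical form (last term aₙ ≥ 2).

241 = 2*114 + 13
114 = 8*13 + 10
13 = 1*10 + 3
10 = 3*3 + 1
3 = 3*1 + 0  (stop)
So 241/114 = [2; 8, 1, 3, 3].

[2; 8, 1, 3, 3]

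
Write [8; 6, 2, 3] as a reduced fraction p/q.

367/45

Fold from the inside: start with 3/1.
  2 + 1/3 = 7/3
  6 + 3/7 = 45/7
  8 + 7/45 = 367/45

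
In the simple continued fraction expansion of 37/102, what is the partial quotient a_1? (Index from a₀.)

2

37 = 0·102 + 37   →  a_0 = 0
102 = 2·37 + 28   →  a_1 = 2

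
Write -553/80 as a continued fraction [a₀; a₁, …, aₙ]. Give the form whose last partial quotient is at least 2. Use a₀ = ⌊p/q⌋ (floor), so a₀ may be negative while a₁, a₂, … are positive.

-553 = -7×80 + 7
80 = 11×7 + 3
7 = 2×3 + 1
3 = 3×1 + 0  (stop)
So -553/80 = [-7; 11, 2, 3].

[-7; 11, 2, 3]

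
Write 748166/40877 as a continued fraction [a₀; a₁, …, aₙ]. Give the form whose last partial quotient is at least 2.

[18; 3, 3, 3, 5, 12, 9, 2]

748166 = 18×40877 + 12380
40877 = 3×12380 + 3737
12380 = 3×3737 + 1169
3737 = 3×1169 + 230
1169 = 5×230 + 19
230 = 12×19 + 2
19 = 9×2 + 1
2 = 2×1 + 0  (stop)
So 748166/40877 = [18; 3, 3, 3, 5, 12, 9, 2].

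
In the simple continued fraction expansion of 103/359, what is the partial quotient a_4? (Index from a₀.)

103 = 0·359 + 103   →  a_0 = 0
359 = 3·103 + 50   →  a_1 = 3
103 = 2·50 + 3   →  a_2 = 2
50 = 16·3 + 2   →  a_3 = 16
3 = 1·2 + 1   →  a_4 = 1

1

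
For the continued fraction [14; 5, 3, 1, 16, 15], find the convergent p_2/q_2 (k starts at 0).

227/16

Using pₖ = aₖpₖ₋₁ + pₖ₋₂, qₖ = aₖqₖ₋₁ + qₖ₋₂ (with p₋₁=1, p₋₂=0, q₋₁=0, q₋₂=1):
  k=0: a=14, p=14, q=1
  k=1: a=5, p=71, q=5
  k=2: a=3, p=227, q=16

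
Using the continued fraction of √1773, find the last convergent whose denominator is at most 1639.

√1773 = [42; 9, 2, 1, 8, 1, 2, 9, 84, …] (period length 8).
Convergents:
  p_0/q_0 = 42/1
  p_1/q_1 = 379/9
  p_2/q_2 = 800/19
  p_3/q_3 = 1179/28
  p_4/q_4 = 10232/243
  p_5/q_5 = 11411/271
  p_6/q_6 = 33054/785
  p_7/q_7 = 308897/7336
q_6 = 785 ≤ 1639 < 7336 = q_7, so the answer is 33054/785.

33054/785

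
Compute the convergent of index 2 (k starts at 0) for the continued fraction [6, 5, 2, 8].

Using pₖ = aₖpₖ₋₁ + pₖ₋₂, qₖ = aₖqₖ₋₁ + qₖ₋₂ (with p₋₁=1, p₋₂=0, q₋₁=0, q₋₂=1):
  k=0: a=6, p=6, q=1
  k=1: a=5, p=31, q=5
  k=2: a=2, p=68, q=11

68/11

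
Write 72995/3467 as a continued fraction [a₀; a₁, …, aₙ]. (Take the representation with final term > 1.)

72995 = 21*3467 + 188
3467 = 18*188 + 83
188 = 2*83 + 22
83 = 3*22 + 17
22 = 1*17 + 5
17 = 3*5 + 2
5 = 2*2 + 1
2 = 2*1 + 0  (stop)
So 72995/3467 = [21; 18, 2, 3, 1, 3, 2, 2].

[21; 18, 2, 3, 1, 3, 2, 2]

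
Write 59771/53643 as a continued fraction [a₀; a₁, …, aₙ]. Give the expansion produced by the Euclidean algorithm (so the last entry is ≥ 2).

[1; 8, 1, 3, 16, 2, 2, 18]

59771 = 1×53643 + 6128
53643 = 8×6128 + 4619
6128 = 1×4619 + 1509
4619 = 3×1509 + 92
1509 = 16×92 + 37
92 = 2×37 + 18
37 = 2×18 + 1
18 = 18×1 + 0  (stop)
So 59771/53643 = [1; 8, 1, 3, 16, 2, 2, 18].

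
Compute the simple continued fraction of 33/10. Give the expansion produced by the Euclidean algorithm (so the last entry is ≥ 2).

33 = 3·10 + 3
10 = 3·3 + 1
3 = 3·1 + 0  (stop)
So 33/10 = [3; 3, 3].

[3; 3, 3]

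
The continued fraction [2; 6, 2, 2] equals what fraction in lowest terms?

Using pₖ = aₖpₖ₋₁ + pₖ₋₂ and qₖ = aₖqₖ₋₁ + qₖ₋₂:
  k=0: a=2, p=2, q=1
  k=1: a=6, p=13, q=6
  k=2: a=2, p=28, q=13
  k=3: a=2, p=69, q=32

69/32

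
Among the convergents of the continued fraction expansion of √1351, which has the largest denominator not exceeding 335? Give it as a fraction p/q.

6175/168

√1351 = [36; 1, 3, 10, 3, 1, 72, …] (period length 6).
Convergents:
  p_0/q_0 = 36/1
  p_1/q_1 = 37/1
  p_2/q_2 = 147/4
  p_3/q_3 = 1507/41
  p_4/q_4 = 4668/127
  p_5/q_5 = 6175/168
  p_6/q_6 = 449268/12223
q_5 = 168 ≤ 335 < 12223 = q_6, so the answer is 6175/168.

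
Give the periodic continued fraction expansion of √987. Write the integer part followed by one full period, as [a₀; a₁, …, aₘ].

[31; 2, 2, 2, 62]

a₀ = ⌊√987⌋ = 31.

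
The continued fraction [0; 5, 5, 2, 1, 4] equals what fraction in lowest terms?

Fold from the inside: start with 4/1.
  1 + 1/4 = 5/4
  2 + 4/5 = 14/5
  5 + 5/14 = 75/14
  5 + 14/75 = 389/75
  0 + 75/389 = 75/389

75/389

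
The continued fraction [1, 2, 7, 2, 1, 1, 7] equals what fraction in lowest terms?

881/600

Fold from the inside: start with 7/1.
  1 + 1/7 = 8/7
  1 + 7/8 = 15/8
  2 + 8/15 = 38/15
  7 + 15/38 = 281/38
  2 + 38/281 = 600/281
  1 + 281/600 = 881/600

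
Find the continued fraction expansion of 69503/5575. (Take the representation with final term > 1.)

[12; 2, 7, 18, 2, 4, 2]

69503 = 12*5575 + 2603
5575 = 2*2603 + 369
2603 = 7*369 + 20
369 = 18*20 + 9
20 = 2*9 + 2
9 = 4*2 + 1
2 = 2*1 + 0  (stop)
So 69503/5575 = [12; 2, 7, 18, 2, 4, 2].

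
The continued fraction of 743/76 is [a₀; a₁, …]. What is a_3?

2

743 = 9·76 + 59   →  a_0 = 9
76 = 1·59 + 17   →  a_1 = 1
59 = 3·17 + 8   →  a_2 = 3
17 = 2·8 + 1   →  a_3 = 2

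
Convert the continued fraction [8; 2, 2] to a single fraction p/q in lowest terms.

42/5

Using pₖ = aₖpₖ₋₁ + pₖ₋₂ and qₖ = aₖqₖ₋₁ + qₖ₋₂:
  k=0: a=8, p=8, q=1
  k=1: a=2, p=17, q=2
  k=2: a=2, p=42, q=5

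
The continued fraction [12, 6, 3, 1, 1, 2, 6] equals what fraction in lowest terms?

Fold from the inside: start with 6/1.
  2 + 1/6 = 13/6
  1 + 6/13 = 19/13
  1 + 13/19 = 32/19
  3 + 19/32 = 115/32
  6 + 32/115 = 722/115
  12 + 115/722 = 8779/722

8779/722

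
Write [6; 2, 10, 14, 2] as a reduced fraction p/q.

Fold from the inside: start with 2/1.
  14 + 1/2 = 29/2
  10 + 2/29 = 292/29
  2 + 29/292 = 613/292
  6 + 292/613 = 3970/613

3970/613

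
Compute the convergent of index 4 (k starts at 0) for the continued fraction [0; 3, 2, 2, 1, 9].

Using pₖ = aₖpₖ₋₁ + pₖ₋₂, qₖ = aₖqₖ₋₁ + qₖ₋₂ (with p₋₁=1, p₋₂=0, q₋₁=0, q₋₂=1):
  k=0: a=0, p=0, q=1
  k=1: a=3, p=1, q=3
  k=2: a=2, p=2, q=7
  k=3: a=2, p=5, q=17
  k=4: a=1, p=7, q=24

7/24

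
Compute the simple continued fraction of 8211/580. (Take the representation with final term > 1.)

[14; 6, 2, 1, 2, 11]

8211 = 14*580 + 91
580 = 6*91 + 34
91 = 2*34 + 23
34 = 1*23 + 11
23 = 2*11 + 1
11 = 11*1 + 0  (stop)
So 8211/580 = [14; 6, 2, 1, 2, 11].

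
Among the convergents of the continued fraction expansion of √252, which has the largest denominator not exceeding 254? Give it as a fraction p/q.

3921/247

√252 = [15; 1, 6, 1, 30, …] (period length 4).
Convergents:
  p_0/q_0 = 15/1
  p_1/q_1 = 16/1
  p_2/q_2 = 111/7
  p_3/q_3 = 127/8
  p_4/q_4 = 3921/247
  p_5/q_5 = 4048/255
q_4 = 247 ≤ 254 < 255 = q_5, so the answer is 3921/247.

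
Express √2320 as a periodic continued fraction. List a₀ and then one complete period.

[48; 6, 96]

a₀ = ⌊√2320⌋ = 48.
With m₀=0, d₀=1 and mₖ₊₁ = dₖaₖ − mₖ, dₖ₊₁ = (n − mₖ₊₁²)/dₖ, aₖ₊₁ = ⌊(a₀+mₖ₊₁)/dₖ₊₁⌋:
  k=1: m=48, d=16, a=6
  k=2: m=48, d=1, a=96
d=1 and a=2a₀=96 at k=2, so the next step gives (m, d) = (48, 16) again — its k=1 value — and the period has length 2.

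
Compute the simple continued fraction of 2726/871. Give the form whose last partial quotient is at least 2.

[3; 7, 1, 2, 2, 2, 1, 4]

2726 = 3×871 + 113
871 = 7×113 + 80
113 = 1×80 + 33
80 = 2×33 + 14
33 = 2×14 + 5
14 = 2×5 + 4
5 = 1×4 + 1
4 = 4×1 + 0  (stop)
So 2726/871 = [3; 7, 1, 2, 2, 2, 1, 4].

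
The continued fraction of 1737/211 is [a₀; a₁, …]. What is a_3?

3

1737 = 8·211 + 49   →  a_0 = 8
211 = 4·49 + 15   →  a_1 = 4
49 = 3·15 + 4   →  a_2 = 3
15 = 3·4 + 3   →  a_3 = 3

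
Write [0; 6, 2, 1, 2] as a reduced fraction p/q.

Fold from the inside: start with 2/1.
  1 + 1/2 = 3/2
  2 + 2/3 = 8/3
  6 + 3/8 = 51/8
  0 + 8/51 = 8/51

8/51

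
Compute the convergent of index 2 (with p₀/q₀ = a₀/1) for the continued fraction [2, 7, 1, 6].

17/8

Using pₖ = aₖpₖ₋₁ + pₖ₋₂, qₖ = aₖqₖ₋₁ + qₖ₋₂ (with p₋₁=1, p₋₂=0, q₋₁=0, q₋₂=1):
  k=0: a=2, p=2, q=1
  k=1: a=7, p=15, q=7
  k=2: a=1, p=17, q=8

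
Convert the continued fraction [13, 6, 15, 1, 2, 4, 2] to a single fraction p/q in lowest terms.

36322/2759

Using pₖ = aₖpₖ₋₁ + pₖ₋₂ and qₖ = aₖqₖ₋₁ + qₖ₋₂:
  k=0: a=13, p=13, q=1
  k=1: a=6, p=79, q=6
  k=2: a=15, p=1198, q=91
  k=3: a=1, p=1277, q=97
  k=4: a=2, p=3752, q=285
  k=5: a=4, p=16285, q=1237
  k=6: a=2, p=36322, q=2759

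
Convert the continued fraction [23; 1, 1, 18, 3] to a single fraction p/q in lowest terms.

2657/113

Fold from the inside: start with 3/1.
  18 + 1/3 = 55/3
  1 + 3/55 = 58/55
  1 + 55/58 = 113/58
  23 + 58/113 = 2657/113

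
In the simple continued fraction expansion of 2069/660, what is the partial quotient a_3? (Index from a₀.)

2069 = 3·660 + 89   →  a_0 = 3
660 = 7·89 + 37   →  a_1 = 7
89 = 2·37 + 15   →  a_2 = 2
37 = 2·15 + 7   →  a_3 = 2

2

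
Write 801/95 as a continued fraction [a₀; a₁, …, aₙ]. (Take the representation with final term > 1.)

[8; 2, 3, 6, 2]

801 = 8*95 + 41
95 = 2*41 + 13
41 = 3*13 + 2
13 = 6*2 + 1
2 = 2*1 + 0  (stop)
So 801/95 = [8; 2, 3, 6, 2].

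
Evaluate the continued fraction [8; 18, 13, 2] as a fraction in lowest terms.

Fold from the inside: start with 2/1.
  13 + 1/2 = 27/2
  18 + 2/27 = 488/27
  8 + 27/488 = 3931/488

3931/488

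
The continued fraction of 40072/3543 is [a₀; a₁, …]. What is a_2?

40072 = 11·3543 + 1099   →  a_0 = 11
3543 = 3·1099 + 246   →  a_1 = 3
1099 = 4·246 + 115   →  a_2 = 4

4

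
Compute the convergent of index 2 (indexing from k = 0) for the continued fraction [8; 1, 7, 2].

Using pₖ = aₖpₖ₋₁ + pₖ₋₂, qₖ = aₖqₖ₋₁ + qₖ₋₂ (with p₋₁=1, p₋₂=0, q₋₁=0, q₋₂=1):
  k=0: a=8, p=8, q=1
  k=1: a=1, p=9, q=1
  k=2: a=7, p=71, q=8

71/8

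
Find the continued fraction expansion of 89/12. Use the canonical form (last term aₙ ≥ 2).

89 = 7·12 + 5
12 = 2·5 + 2
5 = 2·2 + 1
2 = 2·1 + 0  (stop)
So 89/12 = [7; 2, 2, 2].

[7; 2, 2, 2]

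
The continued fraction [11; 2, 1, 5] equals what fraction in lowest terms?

193/17

Using pₖ = aₖpₖ₋₁ + pₖ₋₂ and qₖ = aₖqₖ₋₁ + qₖ₋₂:
  k=0: a=11, p=11, q=1
  k=1: a=2, p=23, q=2
  k=2: a=1, p=34, q=3
  k=3: a=5, p=193, q=17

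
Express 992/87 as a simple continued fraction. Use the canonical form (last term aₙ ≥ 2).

[11; 2, 2, 17]

992 = 11·87 + 35
87 = 2·35 + 17
35 = 2·17 + 1
17 = 17·1 + 0  (stop)
So 992/87 = [11; 2, 2, 17].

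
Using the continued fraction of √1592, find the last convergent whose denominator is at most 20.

399/10

√1592 = [39; 1, 8, 1, 78, …] (period length 4).
Convergents:
  p_0/q_0 = 39/1
  p_1/q_1 = 40/1
  p_2/q_2 = 359/9
  p_3/q_3 = 399/10
  p_4/q_4 = 31481/789
q_3 = 10 ≤ 20 < 789 = q_4, so the answer is 399/10.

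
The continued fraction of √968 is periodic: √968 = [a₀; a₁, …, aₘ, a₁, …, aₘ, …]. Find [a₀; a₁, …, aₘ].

a₀ = ⌊√968⌋ = 31.
With m₀=0, d₀=1 and mₖ₊₁ = dₖaₖ − mₖ, dₖ₊₁ = (n − mₖ₊₁²)/dₖ, aₖ₊₁ = ⌊(a₀+mₖ₊₁)/dₖ₊₁⌋:
  k=1: m=31, d=7, a=8
  k=2: m=25, d=49, a=1
  k=3: m=24, d=8, a=6
  k=4: m=24, d=49, a=1
  k=5: m=25, d=7, a=8
  k=6: m=31, d=1, a=62
d=1 and a=2a₀=62 at k=6, so the next step gives (m, d) = (31, 7) again — its k=1 value — and the period has length 6.

[31; 8, 1, 6, 1, 8, 62]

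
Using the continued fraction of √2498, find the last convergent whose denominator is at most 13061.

249850/4999

√2498 = [49; 1, 48, 1, 98, …] (period length 4).
Convergents:
  p_0/q_0 = 49/1
  p_1/q_1 = 50/1
  p_2/q_2 = 2449/49
  p_3/q_3 = 2499/50
  p_4/q_4 = 247351/4949
  p_5/q_5 = 249850/4999
  p_6/q_6 = 12240151/244901
q_5 = 4999 ≤ 13061 < 244901 = q_6, so the answer is 249850/4999.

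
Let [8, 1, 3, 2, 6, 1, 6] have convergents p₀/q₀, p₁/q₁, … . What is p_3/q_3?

Using pₖ = aₖpₖ₋₁ + pₖ₋₂, qₖ = aₖqₖ₋₁ + qₖ₋₂ (with p₋₁=1, p₋₂=0, q₋₁=0, q₋₂=1):
  k=0: a=8, p=8, q=1
  k=1: a=1, p=9, q=1
  k=2: a=3, p=35, q=4
  k=3: a=2, p=79, q=9

79/9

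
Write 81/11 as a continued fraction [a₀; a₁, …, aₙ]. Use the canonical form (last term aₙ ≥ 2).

81 = 7·11 + 4
11 = 2·4 + 3
4 = 1·3 + 1
3 = 3·1 + 0  (stop)
So 81/11 = [7; 2, 1, 3].

[7; 2, 1, 3]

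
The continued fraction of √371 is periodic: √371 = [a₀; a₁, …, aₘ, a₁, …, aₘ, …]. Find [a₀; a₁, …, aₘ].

[19; 3, 1, 4, 1, 3, 38]

a₀ = ⌊√371⌋ = 19.
With m₀=0, d₀=1 and mₖ₊₁ = dₖaₖ − mₖ, dₖ₊₁ = (n − mₖ₊₁²)/dₖ, aₖ₊₁ = ⌊(a₀+mₖ₊₁)/dₖ₊₁⌋:
  k=1: m=19, d=10, a=3
  k=2: m=11, d=25, a=1
  k=3: m=14, d=7, a=4
  k=4: m=14, d=25, a=1
  k=5: m=11, d=10, a=3
  k=6: m=19, d=1, a=38
d=1 and a=2a₀=38 at k=6, so the next step gives (m, d) = (19, 10) again — its k=1 value — and the period has length 6.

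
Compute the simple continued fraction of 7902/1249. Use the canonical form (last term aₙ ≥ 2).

7902 = 6×1249 + 408
1249 = 3×408 + 25
408 = 16×25 + 8
25 = 3×8 + 1
8 = 8×1 + 0  (stop)
So 7902/1249 = [6; 3, 16, 3, 8].

[6; 3, 16, 3, 8]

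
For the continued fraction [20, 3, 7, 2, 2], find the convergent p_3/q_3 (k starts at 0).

Using pₖ = aₖpₖ₋₁ + pₖ₋₂, qₖ = aₖqₖ₋₁ + qₖ₋₂ (with p₋₁=1, p₋₂=0, q₋₁=0, q₋₂=1):
  k=0: a=20, p=20, q=1
  k=1: a=3, p=61, q=3
  k=2: a=7, p=447, q=22
  k=3: a=2, p=955, q=47

955/47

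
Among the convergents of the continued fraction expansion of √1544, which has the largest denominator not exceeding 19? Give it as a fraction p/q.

668/17

√1544 = [39; 3, 2, 2, 9, 2, 2, 3, 78, …] (period length 8).
Convergents:
  p_0/q_0 = 39/1
  p_1/q_1 = 118/3
  p_2/q_2 = 275/7
  p_3/q_3 = 668/17
  p_4/q_4 = 6287/160
q_3 = 17 ≤ 19 < 160 = q_4, so the answer is 668/17.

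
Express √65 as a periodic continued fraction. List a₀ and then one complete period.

[8; 16]

a₀ = ⌊√65⌋ = 8.
With m₀=0, d₀=1 and mₖ₊₁ = dₖaₖ − mₖ, dₖ₊₁ = (n − mₖ₊₁²)/dₖ, aₖ₊₁ = ⌊(a₀+mₖ₊₁)/dₖ₊₁⌋:
  k=1: m=8, d=1, a=16
d=1 and a=2a₀=16 at k=1, so the next step gives (m, d) = (8, 1) again — its k=1 value — and the period has length 1.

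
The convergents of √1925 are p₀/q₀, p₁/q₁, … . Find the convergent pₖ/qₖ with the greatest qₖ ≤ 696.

30493/695

√1925 = [43; 1, 6, 1, 86, …] (period length 4).
Convergents:
  p_0/q_0 = 43/1
  p_1/q_1 = 44/1
  p_2/q_2 = 307/7
  p_3/q_3 = 351/8
  p_4/q_4 = 30493/695
  p_5/q_5 = 30844/703
q_4 = 695 ≤ 696 < 703 = q_5, so the answer is 30493/695.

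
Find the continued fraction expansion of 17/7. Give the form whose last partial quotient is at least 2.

17 = 2*7 + 3
7 = 2*3 + 1
3 = 3*1 + 0  (stop)
So 17/7 = [2; 2, 3].

[2; 2, 3]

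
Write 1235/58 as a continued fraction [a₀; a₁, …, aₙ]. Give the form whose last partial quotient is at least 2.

[21; 3, 2, 2, 3]

1235 = 21·58 + 17
58 = 3·17 + 7
17 = 2·7 + 3
7 = 2·3 + 1
3 = 3·1 + 0  (stop)
So 1235/58 = [21; 3, 2, 2, 3].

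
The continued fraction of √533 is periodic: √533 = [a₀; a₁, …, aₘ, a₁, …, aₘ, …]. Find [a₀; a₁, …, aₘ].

a₀ = ⌊√533⌋ = 23.

[23; 11, 1, 1, 11, 46]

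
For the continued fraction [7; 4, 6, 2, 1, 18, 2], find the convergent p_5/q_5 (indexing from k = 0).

10687/1476

Using pₖ = aₖpₖ₋₁ + pₖ₋₂, qₖ = aₖqₖ₋₁ + qₖ₋₂ (with p₋₁=1, p₋₂=0, q₋₁=0, q₋₂=1):
  k=0: a=7, p=7, q=1
  k=1: a=4, p=29, q=4
  k=2: a=6, p=181, q=25
  k=3: a=2, p=391, q=54
  k=4: a=1, p=572, q=79
  k=5: a=18, p=10687, q=1476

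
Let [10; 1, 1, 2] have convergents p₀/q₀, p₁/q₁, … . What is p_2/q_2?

Using pₖ = aₖpₖ₋₁ + pₖ₋₂, qₖ = aₖqₖ₋₁ + qₖ₋₂ (with p₋₁=1, p₋₂=0, q₋₁=0, q₋₂=1):
  k=0: a=10, p=10, q=1
  k=1: a=1, p=11, q=1
  k=2: a=1, p=21, q=2

21/2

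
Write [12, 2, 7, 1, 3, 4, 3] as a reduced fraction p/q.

11335/909

Using pₖ = aₖpₖ₋₁ + pₖ₋₂ and qₖ = aₖqₖ₋₁ + qₖ₋₂:
  k=0: a=12, p=12, q=1
  k=1: a=2, p=25, q=2
  k=2: a=7, p=187, q=15
  k=3: a=1, p=212, q=17
  k=4: a=3, p=823, q=66
  k=5: a=4, p=3504, q=281
  k=6: a=3, p=11335, q=909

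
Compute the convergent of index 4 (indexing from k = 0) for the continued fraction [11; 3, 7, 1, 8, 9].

Using pₖ = aₖpₖ₋₁ + pₖ₋₂, qₖ = aₖqₖ₋₁ + qₖ₋₂ (with p₋₁=1, p₋₂=0, q₋₁=0, q₋₂=1):
  k=0: a=11, p=11, q=1
  k=1: a=3, p=34, q=3
  k=2: a=7, p=249, q=22
  k=3: a=1, p=283, q=25
  k=4: a=8, p=2513, q=222

2513/222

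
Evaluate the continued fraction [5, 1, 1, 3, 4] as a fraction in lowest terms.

Fold from the inside: start with 4/1.
  3 + 1/4 = 13/4
  1 + 4/13 = 17/13
  1 + 13/17 = 30/17
  5 + 17/30 = 167/30

167/30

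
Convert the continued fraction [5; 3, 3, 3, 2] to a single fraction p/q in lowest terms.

403/76

Fold from the inside: start with 2/1.
  3 + 1/2 = 7/2
  3 + 2/7 = 23/7
  3 + 7/23 = 76/23
  5 + 23/76 = 403/76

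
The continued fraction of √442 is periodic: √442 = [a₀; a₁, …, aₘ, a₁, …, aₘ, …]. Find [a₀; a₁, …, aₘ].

[21; 42]

a₀ = ⌊√442⌋ = 21.
With m₀=0, d₀=1 and mₖ₊₁ = dₖaₖ − mₖ, dₖ₊₁ = (n − mₖ₊₁²)/dₖ, aₖ₊₁ = ⌊(a₀+mₖ₊₁)/dₖ₊₁⌋:
  k=1: m=21, d=1, a=42
d=1 and a=2a₀=42 at k=1, so the next step gives (m, d) = (21, 1) again — its k=1 value — and the period has length 1.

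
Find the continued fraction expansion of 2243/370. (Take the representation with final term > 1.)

2243 = 6·370 + 23
370 = 16·23 + 2
23 = 11·2 + 1
2 = 2·1 + 0  (stop)
So 2243/370 = [6; 16, 11, 2].

[6; 16, 11, 2]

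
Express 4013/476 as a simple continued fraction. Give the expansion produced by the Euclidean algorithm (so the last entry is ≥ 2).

[8; 2, 3, 9, 2, 3]

4013 = 8×476 + 205
476 = 2×205 + 66
205 = 3×66 + 7
66 = 9×7 + 3
7 = 2×3 + 1
3 = 3×1 + 0  (stop)
So 4013/476 = [8; 2, 3, 9, 2, 3].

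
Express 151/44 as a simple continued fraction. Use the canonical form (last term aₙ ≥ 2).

151 = 3×44 + 19
44 = 2×19 + 6
19 = 3×6 + 1
6 = 6×1 + 0  (stop)
So 151/44 = [3; 2, 3, 6].

[3; 2, 3, 6]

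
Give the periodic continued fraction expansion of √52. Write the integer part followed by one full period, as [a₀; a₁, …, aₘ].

[7; 4, 1, 2, 1, 4, 14]

a₀ = ⌊√52⌋ = 7.
With m₀=0, d₀=1 and mₖ₊₁ = dₖaₖ − mₖ, dₖ₊₁ = (n − mₖ₊₁²)/dₖ, aₖ₊₁ = ⌊(a₀+mₖ₊₁)/dₖ₊₁⌋:
  k=1: m=7, d=3, a=4
  k=2: m=5, d=9, a=1
  k=3: m=4, d=4, a=2
  k=4: m=4, d=9, a=1
  k=5: m=5, d=3, a=4
  k=6: m=7, d=1, a=14
d=1 and a=2a₀=14 at k=6, so the next step gives (m, d) = (7, 3) again — its k=1 value — and the period has length 6.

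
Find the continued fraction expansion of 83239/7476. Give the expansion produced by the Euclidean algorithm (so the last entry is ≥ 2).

[11; 7, 2, 4, 1, 8, 3, 3]

83239 = 11×7476 + 1003
7476 = 7×1003 + 455
1003 = 2×455 + 93
455 = 4×93 + 83
93 = 1×83 + 10
83 = 8×10 + 3
10 = 3×3 + 1
3 = 3×1 + 0  (stop)
So 83239/7476 = [11; 7, 2, 4, 1, 8, 3, 3].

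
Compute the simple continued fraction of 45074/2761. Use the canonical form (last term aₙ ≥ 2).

45074 = 16*2761 + 898
2761 = 3*898 + 67
898 = 13*67 + 27
67 = 2*27 + 13
27 = 2*13 + 1
13 = 13*1 + 0  (stop)
So 45074/2761 = [16; 3, 13, 2, 2, 13].

[16; 3, 13, 2, 2, 13]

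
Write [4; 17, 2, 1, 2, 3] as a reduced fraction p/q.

1903/469

Using pₖ = aₖpₖ₋₁ + pₖ₋₂ and qₖ = aₖqₖ₋₁ + qₖ₋₂:
  k=0: a=4, p=4, q=1
  k=1: a=17, p=69, q=17
  k=2: a=2, p=142, q=35
  k=3: a=1, p=211, q=52
  k=4: a=2, p=564, q=139
  k=5: a=3, p=1903, q=469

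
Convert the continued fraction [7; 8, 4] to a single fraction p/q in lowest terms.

235/33

Fold from the inside: start with 4/1.
  8 + 1/4 = 33/4
  7 + 4/33 = 235/33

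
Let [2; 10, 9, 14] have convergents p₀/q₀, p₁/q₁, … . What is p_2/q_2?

Using pₖ = aₖpₖ₋₁ + pₖ₋₂, qₖ = aₖqₖ₋₁ + qₖ₋₂ (with p₋₁=1, p₋₂=0, q₋₁=0, q₋₂=1):
  k=0: a=2, p=2, q=1
  k=1: a=10, p=21, q=10
  k=2: a=9, p=191, q=91

191/91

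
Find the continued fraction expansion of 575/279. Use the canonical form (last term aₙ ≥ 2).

575 = 2*279 + 17
279 = 16*17 + 7
17 = 2*7 + 3
7 = 2*3 + 1
3 = 3*1 + 0  (stop)
So 575/279 = [2; 16, 2, 2, 3].

[2; 16, 2, 2, 3]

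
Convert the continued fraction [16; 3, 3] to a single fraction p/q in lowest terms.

Using pₖ = aₖpₖ₋₁ + pₖ₋₂ and qₖ = aₖqₖ₋₁ + qₖ₋₂:
  k=0: a=16, p=16, q=1
  k=1: a=3, p=49, q=3
  k=2: a=3, p=163, q=10

163/10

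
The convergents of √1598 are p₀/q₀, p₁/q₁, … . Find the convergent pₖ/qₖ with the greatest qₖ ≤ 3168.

126281/3159

√1598 = [39; 1, 38, 1, 78, …] (period length 4).
Convergents:
  p_0/q_0 = 39/1
  p_1/q_1 = 40/1
  p_2/q_2 = 1559/39
  p_3/q_3 = 1599/40
  p_4/q_4 = 126281/3159
  p_5/q_5 = 127880/3199
q_4 = 3159 ≤ 3168 < 3199 = q_5, so the answer is 126281/3159.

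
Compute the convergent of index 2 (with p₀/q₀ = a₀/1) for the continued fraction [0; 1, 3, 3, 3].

Using pₖ = aₖpₖ₋₁ + pₖ₋₂, qₖ = aₖqₖ₋₁ + qₖ₋₂ (with p₋₁=1, p₋₂=0, q₋₁=0, q₋₂=1):
  k=0: a=0, p=0, q=1
  k=1: a=1, p=1, q=1
  k=2: a=3, p=3, q=4

3/4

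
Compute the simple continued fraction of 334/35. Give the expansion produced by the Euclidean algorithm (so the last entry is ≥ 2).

334 = 9·35 + 19
35 = 1·19 + 16
19 = 1·16 + 3
16 = 5·3 + 1
3 = 3·1 + 0  (stop)
So 334/35 = [9; 1, 1, 5, 3].

[9; 1, 1, 5, 3]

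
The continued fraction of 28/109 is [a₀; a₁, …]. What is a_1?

28 = 0·109 + 28   →  a_0 = 0
109 = 3·28 + 25   →  a_1 = 3

3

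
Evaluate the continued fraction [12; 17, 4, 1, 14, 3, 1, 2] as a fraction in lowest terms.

Fold from the inside: start with 2/1.
  1 + 1/2 = 3/2
  3 + 2/3 = 11/3
  14 + 3/11 = 157/11
  1 + 11/157 = 168/157
  4 + 157/168 = 829/168
  17 + 168/829 = 14261/829
  12 + 829/14261 = 171961/14261

171961/14261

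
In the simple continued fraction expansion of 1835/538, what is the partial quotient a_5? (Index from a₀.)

4

1835 = 3·538 + 221   →  a_0 = 3
538 = 2·221 + 96   →  a_1 = 2
221 = 2·96 + 29   →  a_2 = 2
96 = 3·29 + 9   →  a_3 = 3
29 = 3·9 + 2   →  a_4 = 3
9 = 4·2 + 1   →  a_5 = 4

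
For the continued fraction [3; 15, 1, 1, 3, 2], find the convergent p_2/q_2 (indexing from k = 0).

49/16

Using pₖ = aₖpₖ₋₁ + pₖ₋₂, qₖ = aₖqₖ₋₁ + qₖ₋₂ (with p₋₁=1, p₋₂=0, q₋₁=0, q₋₂=1):
  k=0: a=3, p=3, q=1
  k=1: a=15, p=46, q=15
  k=2: a=1, p=49, q=16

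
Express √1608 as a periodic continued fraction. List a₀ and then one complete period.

[40; 10, 80]

a₀ = ⌊√1608⌋ = 40.
With m₀=0, d₀=1 and mₖ₊₁ = dₖaₖ − mₖ, dₖ₊₁ = (n − mₖ₊₁²)/dₖ, aₖ₊₁ = ⌊(a₀+mₖ₊₁)/dₖ₊₁⌋:
  k=1: m=40, d=8, a=10
  k=2: m=40, d=1, a=80
d=1 and a=2a₀=80 at k=2, so the next step gives (m, d) = (40, 8) again — its k=1 value — and the period has length 2.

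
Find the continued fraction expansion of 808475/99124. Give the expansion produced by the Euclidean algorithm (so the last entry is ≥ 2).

[8; 6, 2, 2, 18, 2, 13, 6]

808475 = 8×99124 + 15483
99124 = 6×15483 + 6226
15483 = 2×6226 + 3031
6226 = 2×3031 + 164
3031 = 18×164 + 79
164 = 2×79 + 6
79 = 13×6 + 1
6 = 6×1 + 0  (stop)
So 808475/99124 = [8; 6, 2, 2, 18, 2, 13, 6].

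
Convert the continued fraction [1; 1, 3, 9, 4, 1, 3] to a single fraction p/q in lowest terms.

1263/719

Fold from the inside: start with 3/1.
  1 + 1/3 = 4/3
  4 + 3/4 = 19/4
  9 + 4/19 = 175/19
  3 + 19/175 = 544/175
  1 + 175/544 = 719/544
  1 + 544/719 = 1263/719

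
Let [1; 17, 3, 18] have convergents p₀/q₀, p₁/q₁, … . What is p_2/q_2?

Using pₖ = aₖpₖ₋₁ + pₖ₋₂, qₖ = aₖqₖ₋₁ + qₖ₋₂ (with p₋₁=1, p₋₂=0, q₋₁=0, q₋₂=1):
  k=0: a=1, p=1, q=1
  k=1: a=17, p=18, q=17
  k=2: a=3, p=55, q=52

55/52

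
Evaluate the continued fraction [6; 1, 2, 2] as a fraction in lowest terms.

Fold from the inside: start with 2/1.
  2 + 1/2 = 5/2
  1 + 2/5 = 7/5
  6 + 5/7 = 47/7

47/7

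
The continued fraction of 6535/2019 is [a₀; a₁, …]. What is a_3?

6535 = 3·2019 + 478   →  a_0 = 3
2019 = 4·478 + 107   →  a_1 = 4
478 = 4·107 + 50   →  a_2 = 4
107 = 2·50 + 7   →  a_3 = 2

2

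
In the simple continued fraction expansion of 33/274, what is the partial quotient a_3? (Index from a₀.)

33 = 0·274 + 33   →  a_0 = 0
274 = 8·33 + 10   →  a_1 = 8
33 = 3·10 + 3   →  a_2 = 3
10 = 3·3 + 1   →  a_3 = 3

3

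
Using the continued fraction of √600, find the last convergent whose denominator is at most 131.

2376/97

√600 = [24; 2, 48, …] (period length 2).
Convergents:
  p_0/q_0 = 24/1
  p_1/q_1 = 49/2
  p_2/q_2 = 2376/97
  p_3/q_3 = 4801/196
q_2 = 97 ≤ 131 < 196 = q_3, so the answer is 2376/97.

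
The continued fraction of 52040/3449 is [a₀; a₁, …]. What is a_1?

11

52040 = 15·3449 + 305   →  a_0 = 15
3449 = 11·305 + 94   →  a_1 = 11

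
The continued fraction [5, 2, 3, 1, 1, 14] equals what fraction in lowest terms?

Using pₖ = aₖpₖ₋₁ + pₖ₋₂ and qₖ = aₖqₖ₋₁ + qₖ₋₂:
  k=0: a=5, p=5, q=1
  k=1: a=2, p=11, q=2
  k=2: a=3, p=38, q=7
  k=3: a=1, p=49, q=9
  k=4: a=1, p=87, q=16
  k=5: a=14, p=1267, q=233

1267/233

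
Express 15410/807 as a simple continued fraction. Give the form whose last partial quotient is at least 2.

15410 = 19*807 + 77
807 = 10*77 + 37
77 = 2*37 + 3
37 = 12*3 + 1
3 = 3*1 + 0  (stop)
So 15410/807 = [19; 10, 2, 12, 3].

[19; 10, 2, 12, 3]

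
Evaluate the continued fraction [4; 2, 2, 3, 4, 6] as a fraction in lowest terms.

2007/455

Using pₖ = aₖpₖ₋₁ + pₖ₋₂ and qₖ = aₖqₖ₋₁ + qₖ₋₂:
  k=0: a=4, p=4, q=1
  k=1: a=2, p=9, q=2
  k=2: a=2, p=22, q=5
  k=3: a=3, p=75, q=17
  k=4: a=4, p=322, q=73
  k=5: a=6, p=2007, q=455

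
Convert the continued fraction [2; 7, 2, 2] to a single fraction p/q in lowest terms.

Using pₖ = aₖpₖ₋₁ + pₖ₋₂ and qₖ = aₖqₖ₋₁ + qₖ₋₂:
  k=0: a=2, p=2, q=1
  k=1: a=7, p=15, q=7
  k=2: a=2, p=32, q=15
  k=3: a=2, p=79, q=37

79/37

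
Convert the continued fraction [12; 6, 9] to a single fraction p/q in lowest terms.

Fold from the inside: start with 9/1.
  6 + 1/9 = 55/9
  12 + 9/55 = 669/55

669/55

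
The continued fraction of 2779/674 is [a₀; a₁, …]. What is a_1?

2779 = 4·674 + 83   →  a_0 = 4
674 = 8·83 + 10   →  a_1 = 8

8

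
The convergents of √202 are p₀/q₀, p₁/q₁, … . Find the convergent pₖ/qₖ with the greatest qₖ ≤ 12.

71/5

√202 = [14; 4, 1, 2, 2, 1, 4, 28, …] (period length 7).
Convergents:
  p_0/q_0 = 14/1
  p_1/q_1 = 57/4
  p_2/q_2 = 71/5
  p_3/q_3 = 199/14
q_2 = 5 ≤ 12 < 14 = q_3, so the answer is 71/5.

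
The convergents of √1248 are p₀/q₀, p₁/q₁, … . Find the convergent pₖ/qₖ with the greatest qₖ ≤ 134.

1837/52

√1248 = [35; 3, 17, 3, 70, …] (period length 4).
Convergents:
  p_0/q_0 = 35/1
  p_1/q_1 = 106/3
  p_2/q_2 = 1837/52
  p_3/q_3 = 5617/159
q_2 = 52 ≤ 134 < 159 = q_3, so the answer is 1837/52.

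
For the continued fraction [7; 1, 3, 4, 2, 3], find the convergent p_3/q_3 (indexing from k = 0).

Using pₖ = aₖpₖ₋₁ + pₖ₋₂, qₖ = aₖqₖ₋₁ + qₖ₋₂ (with p₋₁=1, p₋₂=0, q₋₁=0, q₋₂=1):
  k=0: a=7, p=7, q=1
  k=1: a=1, p=8, q=1
  k=2: a=3, p=31, q=4
  k=3: a=4, p=132, q=17

132/17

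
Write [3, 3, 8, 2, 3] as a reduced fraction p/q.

611/184

Fold from the inside: start with 3/1.
  2 + 1/3 = 7/3
  8 + 3/7 = 59/7
  3 + 7/59 = 184/59
  3 + 59/184 = 611/184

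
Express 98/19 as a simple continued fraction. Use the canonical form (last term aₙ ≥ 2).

[5; 6, 3]

98 = 5×19 + 3
19 = 6×3 + 1
3 = 3×1 + 0  (stop)
So 98/19 = [5; 6, 3].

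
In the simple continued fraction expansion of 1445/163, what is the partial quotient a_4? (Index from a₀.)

2

1445 = 8·163 + 141   →  a_0 = 8
163 = 1·141 + 22   →  a_1 = 1
141 = 6·22 + 9   →  a_2 = 6
22 = 2·9 + 4   →  a_3 = 2
9 = 2·4 + 1   →  a_4 = 2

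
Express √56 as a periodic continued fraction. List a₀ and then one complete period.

a₀ = ⌊√56⌋ = 7.

[7; 2, 14]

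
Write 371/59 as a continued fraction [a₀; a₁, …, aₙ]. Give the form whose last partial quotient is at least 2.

371 = 6×59 + 17
59 = 3×17 + 8
17 = 2×8 + 1
8 = 8×1 + 0  (stop)
So 371/59 = [6; 3, 2, 8].

[6; 3, 2, 8]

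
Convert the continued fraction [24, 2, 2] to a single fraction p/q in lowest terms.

Fold from the inside: start with 2/1.
  2 + 1/2 = 5/2
  24 + 2/5 = 122/5

122/5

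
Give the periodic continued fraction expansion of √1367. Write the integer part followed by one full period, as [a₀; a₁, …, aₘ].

[36; 1, 35, 1, 72]

a₀ = ⌊√1367⌋ = 36.
With m₀=0, d₀=1 and mₖ₊₁ = dₖaₖ − mₖ, dₖ₊₁ = (n − mₖ₊₁²)/dₖ, aₖ₊₁ = ⌊(a₀+mₖ₊₁)/dₖ₊₁⌋:
  k=1: m=36, d=71, a=1
  k=2: m=35, d=2, a=35
  k=3: m=35, d=71, a=1
  k=4: m=36, d=1, a=72
d=1 and a=2a₀=72 at k=4, so the next step gives (m, d) = (36, 71) again — its k=1 value — and the period has length 4.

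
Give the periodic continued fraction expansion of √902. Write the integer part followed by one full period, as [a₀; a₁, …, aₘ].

[30; 30, 60]

a₀ = ⌊√902⌋ = 30.
With m₀=0, d₀=1 and mₖ₊₁ = dₖaₖ − mₖ, dₖ₊₁ = (n − mₖ₊₁²)/dₖ, aₖ₊₁ = ⌊(a₀+mₖ₊₁)/dₖ₊₁⌋:
  k=1: m=30, d=2, a=30
  k=2: m=30, d=1, a=60
d=1 and a=2a₀=60 at k=2, so the next step gives (m, d) = (30, 2) again — its k=1 value — and the period has length 2.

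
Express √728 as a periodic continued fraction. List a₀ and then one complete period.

[26; 1, 52]

a₀ = ⌊√728⌋ = 26.
With m₀=0, d₀=1 and mₖ₊₁ = dₖaₖ − mₖ, dₖ₊₁ = (n − mₖ₊₁²)/dₖ, aₖ₊₁ = ⌊(a₀+mₖ₊₁)/dₖ₊₁⌋:
  k=1: m=26, d=52, a=1
  k=2: m=26, d=1, a=52
d=1 and a=2a₀=52 at k=2, so the next step gives (m, d) = (26, 52) again — its k=1 value — and the period has length 2.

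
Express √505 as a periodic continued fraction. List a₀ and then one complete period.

a₀ = ⌊√505⌋ = 22.

[22; 2, 8, 2, 44]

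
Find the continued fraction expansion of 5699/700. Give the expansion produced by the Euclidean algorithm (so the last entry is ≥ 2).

5699 = 8*700 + 99
700 = 7*99 + 7
99 = 14*7 + 1
7 = 7*1 + 0  (stop)
So 5699/700 = [8; 7, 14, 7].

[8; 7, 14, 7]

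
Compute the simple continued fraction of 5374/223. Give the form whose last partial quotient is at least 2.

[24; 10, 7, 3]

5374 = 24×223 + 22
223 = 10×22 + 3
22 = 7×3 + 1
3 = 3×1 + 0  (stop)
So 5374/223 = [24; 10, 7, 3].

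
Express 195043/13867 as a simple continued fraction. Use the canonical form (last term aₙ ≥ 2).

[14; 15, 3, 10, 14, 2]

195043 = 14×13867 + 905
13867 = 15×905 + 292
905 = 3×292 + 29
292 = 10×29 + 2
29 = 14×2 + 1
2 = 2×1 + 0  (stop)
So 195043/13867 = [14; 15, 3, 10, 14, 2].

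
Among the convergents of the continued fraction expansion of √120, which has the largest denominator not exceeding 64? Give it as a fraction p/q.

√120 = [10; 1, 20, …] (period length 2).
Convergents:
  p_0/q_0 = 10/1
  p_1/q_1 = 11/1
  p_2/q_2 = 230/21
  p_3/q_3 = 241/22
  p_4/q_4 = 5050/461
q_3 = 22 ≤ 64 < 461 = q_4, so the answer is 241/22.

241/22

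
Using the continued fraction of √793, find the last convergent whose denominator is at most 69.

704/25

√793 = [28; 6, 4, 6, 56, …] (period length 4).
Convergents:
  p_0/q_0 = 28/1
  p_1/q_1 = 169/6
  p_2/q_2 = 704/25
  p_3/q_3 = 4393/156
q_2 = 25 ≤ 69 < 156 = q_3, so the answer is 704/25.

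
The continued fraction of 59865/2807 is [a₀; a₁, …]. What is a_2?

17

59865 = 21·2807 + 918   →  a_0 = 21
2807 = 3·918 + 53   →  a_1 = 3
918 = 17·53 + 17   →  a_2 = 17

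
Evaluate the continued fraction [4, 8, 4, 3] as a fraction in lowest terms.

Using pₖ = aₖpₖ₋₁ + pₖ₋₂ and qₖ = aₖqₖ₋₁ + qₖ₋₂:
  k=0: a=4, p=4, q=1
  k=1: a=8, p=33, q=8
  k=2: a=4, p=136, q=33
  k=3: a=3, p=441, q=107

441/107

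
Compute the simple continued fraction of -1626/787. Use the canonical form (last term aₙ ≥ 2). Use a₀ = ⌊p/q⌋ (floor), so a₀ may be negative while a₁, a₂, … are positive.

-1626 = -3·787 + 735
787 = 1·735 + 52
735 = 14·52 + 7
52 = 7·7 + 3
7 = 2·3 + 1
3 = 3·1 + 0  (stop)
So -1626/787 = [-3; 1, 14, 7, 2, 3].

[-3; 1, 14, 7, 2, 3]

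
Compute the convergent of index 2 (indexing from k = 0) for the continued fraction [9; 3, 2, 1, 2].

65/7

Using pₖ = aₖpₖ₋₁ + pₖ₋₂, qₖ = aₖqₖ₋₁ + qₖ₋₂ (with p₋₁=1, p₋₂=0, q₋₁=0, q₋₂=1):
  k=0: a=9, p=9, q=1
  k=1: a=3, p=28, q=3
  k=2: a=2, p=65, q=7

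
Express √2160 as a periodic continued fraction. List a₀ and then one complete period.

a₀ = ⌊√2160⌋ = 46.
With m₀=0, d₀=1 and mₖ₊₁ = dₖaₖ − mₖ, dₖ₊₁ = (n − mₖ₊₁²)/dₖ, aₖ₊₁ = ⌊(a₀+mₖ₊₁)/dₖ₊₁⌋:
  k=1: m=46, d=44, a=2
  k=2: m=42, d=9, a=9
  k=3: m=39, d=71, a=1
  k=4: m=32, d=16, a=4
  k=5: m=32, d=71, a=1
  k=6: m=39, d=9, a=9
  k=7: m=42, d=44, a=2
  k=8: m=46, d=1, a=92
d=1 and a=2a₀=92 at k=8, so the next step gives (m, d) = (46, 44) again — its k=1 value — and the period has length 8.

[46; 2, 9, 1, 4, 1, 9, 2, 92]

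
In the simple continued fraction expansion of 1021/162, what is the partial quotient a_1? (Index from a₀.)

1021 = 6·162 + 49   →  a_0 = 6
162 = 3·49 + 15   →  a_1 = 3

3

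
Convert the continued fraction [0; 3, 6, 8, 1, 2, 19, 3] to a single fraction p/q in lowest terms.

9387/29696

Using pₖ = aₖpₖ₋₁ + pₖ₋₂ and qₖ = aₖqₖ₋₁ + qₖ₋₂:
  k=0: a=0, p=0, q=1
  k=1: a=3, p=1, q=3
  k=2: a=6, p=6, q=19
  k=3: a=8, p=49, q=155
  k=4: a=1, p=55, q=174
  k=5: a=2, p=159, q=503
  k=6: a=19, p=3076, q=9731
  k=7: a=3, p=9387, q=29696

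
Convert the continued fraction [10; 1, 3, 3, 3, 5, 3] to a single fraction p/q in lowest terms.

7828/727

Fold from the inside: start with 3/1.
  5 + 1/3 = 16/3
  3 + 3/16 = 51/16
  3 + 16/51 = 169/51
  3 + 51/169 = 558/169
  1 + 169/558 = 727/558
  10 + 558/727 = 7828/727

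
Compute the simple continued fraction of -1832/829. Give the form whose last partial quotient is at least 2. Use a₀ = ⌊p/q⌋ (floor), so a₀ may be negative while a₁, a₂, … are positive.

-1832 = -3×829 + 655
829 = 1×655 + 174
655 = 3×174 + 133
174 = 1×133 + 41
133 = 3×41 + 10
41 = 4×10 + 1
10 = 10×1 + 0  (stop)
So -1832/829 = [-3; 1, 3, 1, 3, 4, 10].

[-3; 1, 3, 1, 3, 4, 10]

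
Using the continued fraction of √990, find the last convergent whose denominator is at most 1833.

55031/1749

√990 = [31; 2, 6, 2, 62, …] (period length 4).
Convergents:
  p_0/q_0 = 31/1
  p_1/q_1 = 63/2
  p_2/q_2 = 409/13
  p_3/q_3 = 881/28
  p_4/q_4 = 55031/1749
  p_5/q_5 = 110943/3526
q_4 = 1749 ≤ 1833 < 3526 = q_5, so the answer is 55031/1749.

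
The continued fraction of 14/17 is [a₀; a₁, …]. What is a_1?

1

14 = 0·17 + 14   →  a_0 = 0
17 = 1·14 + 3   →  a_1 = 1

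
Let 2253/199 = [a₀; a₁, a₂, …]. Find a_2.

9

2253 = 11·199 + 64   →  a_0 = 11
199 = 3·64 + 7   →  a_1 = 3
64 = 9·7 + 1   →  a_2 = 9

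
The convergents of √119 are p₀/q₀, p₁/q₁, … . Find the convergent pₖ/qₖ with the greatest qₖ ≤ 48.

120/11

√119 = [10; 1, 9, 1, 20, …] (period length 4).
Convergents:
  p_0/q_0 = 10/1
  p_1/q_1 = 11/1
  p_2/q_2 = 109/10
  p_3/q_3 = 120/11
  p_4/q_4 = 2509/230
q_3 = 11 ≤ 48 < 230 = q_4, so the answer is 120/11.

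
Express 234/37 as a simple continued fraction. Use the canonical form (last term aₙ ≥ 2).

234 = 6·37 + 12
37 = 3·12 + 1
12 = 12·1 + 0  (stop)
So 234/37 = [6; 3, 12].

[6; 3, 12]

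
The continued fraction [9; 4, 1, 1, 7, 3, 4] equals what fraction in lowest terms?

8483/920

Using pₖ = aₖpₖ₋₁ + pₖ₋₂ and qₖ = aₖqₖ₋₁ + qₖ₋₂:
  k=0: a=9, p=9, q=1
  k=1: a=4, p=37, q=4
  k=2: a=1, p=46, q=5
  k=3: a=1, p=83, q=9
  k=4: a=7, p=627, q=68
  k=5: a=3, p=1964, q=213
  k=6: a=4, p=8483, q=920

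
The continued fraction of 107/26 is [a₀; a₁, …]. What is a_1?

107 = 4·26 + 3   →  a_0 = 4
26 = 8·3 + 2   →  a_1 = 8

8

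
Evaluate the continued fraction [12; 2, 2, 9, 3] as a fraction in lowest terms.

Fold from the inside: start with 3/1.
  9 + 1/3 = 28/3
  2 + 3/28 = 59/28
  2 + 28/59 = 146/59
  12 + 59/146 = 1811/146

1811/146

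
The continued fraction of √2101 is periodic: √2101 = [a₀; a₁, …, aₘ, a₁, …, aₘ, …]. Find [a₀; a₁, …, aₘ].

[45; 1, 5, 8, 5, 1, 90]

a₀ = ⌊√2101⌋ = 45.
With m₀=0, d₀=1 and mₖ₊₁ = dₖaₖ − mₖ, dₖ₊₁ = (n − mₖ₊₁²)/dₖ, aₖ₊₁ = ⌊(a₀+mₖ₊₁)/dₖ₊₁⌋:
  k=1: m=45, d=76, a=1
  k=2: m=31, d=15, a=5
  k=3: m=44, d=11, a=8
  k=4: m=44, d=15, a=5
  k=5: m=31, d=76, a=1
  k=6: m=45, d=1, a=90
d=1 and a=2a₀=90 at k=6, so the next step gives (m, d) = (45, 76) again — its k=1 value — and the period has length 6.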